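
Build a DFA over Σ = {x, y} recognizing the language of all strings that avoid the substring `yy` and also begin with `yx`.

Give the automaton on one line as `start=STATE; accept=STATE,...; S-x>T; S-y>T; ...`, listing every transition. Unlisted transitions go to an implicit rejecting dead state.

Handle the two conditions separately and then intersect. One (3 states) tracks partial matches of the forbidden pattern `yy`; the other (4 states) tracks whether the input so far still matches the prefix `yx`. Each combined state is a pair, one component from each; accept when both components accept. Equivalent product states are then merged.
With 5 states:
        x   y  
>  q0   q1  q2 
   q1   q1  q1 
   q2   q3  q1 
 * q3   q3  q4 
 * q4   q3  q1 
(> = start, * = accepting)

start=q0; accept=q3,q4; q0-x>q1; q0-y>q2; q1-x>q1; q1-y>q1; q2-x>q3; q2-y>q1; q3-x>q3; q3-y>q4; q4-x>q3; q4-y>q1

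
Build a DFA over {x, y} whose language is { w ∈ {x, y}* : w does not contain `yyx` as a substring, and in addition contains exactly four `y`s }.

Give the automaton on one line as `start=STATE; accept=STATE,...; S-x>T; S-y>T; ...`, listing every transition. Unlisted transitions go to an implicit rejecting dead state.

Build one automaton per condition and run them in lockstep. The first has 4 states tracking partial matches of the forbidden pattern `yyx`; the second has 6 states tracking the count of `y`s, saturating at 5. A product state is a pair (one from each), accepting exactly when both do. Minimizing collapses redundant product states.
          x    y  
>  q0     q0   q1 
   q1     q2   q3 
   q2     q2   q4 
   q3     q5   q6 
   q4     q7   q6 
   q5     q5   q5 
   q6     q5   q8 
   q7     q7   q9 
 * q8     q5   q5 
   q9    q10   q8 
   q10   q10  q11 
 * q11   q11   q5 
(> = start, * = accepting)

start=q0; accept=q8,q11; q0-x>q0; q0-y>q1; q1-x>q2; q1-y>q3; q2-x>q2; q2-y>q4; q3-x>q5; q3-y>q6; q4-x>q7; q4-y>q6; q5-x>q5; q5-y>q5; q6-x>q5; q6-y>q8; q7-x>q7; q7-y>q9; q8-x>q5; q8-y>q5; q9-x>q10; q9-y>q8; q10-x>q10; q10-y>q11; q11-x>q11; q11-y>q5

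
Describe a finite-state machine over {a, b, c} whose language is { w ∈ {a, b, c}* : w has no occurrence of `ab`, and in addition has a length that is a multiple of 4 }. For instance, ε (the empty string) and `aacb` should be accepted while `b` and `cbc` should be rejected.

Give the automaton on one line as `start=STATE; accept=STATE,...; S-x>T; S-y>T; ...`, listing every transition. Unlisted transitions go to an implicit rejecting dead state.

start=S0; accept=S0,S8; S0-a>S1; S0-b>S2; S0-c>S2; S1-a>S3; S1-b>S4; S1-c>S5; S2-a>S3; S2-b>S5; S2-c>S5; S3-a>S6; S3-b>S4; S3-c>S7; S4-a>S4; S4-b>S4; S4-c>S4; S5-a>S6; S5-b>S7; S5-c>S7; S6-a>S8; S6-b>S4; S6-c>S0; S7-a>S8; S7-b>S0; S7-c>S0; S8-a>S1; S8-b>S4; S8-c>S2

Run two small machines in parallel and take their product. The first has 3 states tracking partial matches of the forbidden pattern `ab`; the second has 4 states tracking the input length modulo 4. A product state is a pair (one from each), accepting exactly when both do. After merging equivalent states the machine shrinks.
With 9 states:
        a   b   c  
>* S0   S1  S2  S2 
   S1   S3  S4  S5 
   S2   S3  S5  S5 
   S3   S6  S4  S7 
   S4   S4  S4  S4 
   S5   S6  S7  S7 
   S6   S8  S4  S0 
   S7   S8  S0  S0 
 * S8   S1  S4  S2 
(> = start, * = accepting)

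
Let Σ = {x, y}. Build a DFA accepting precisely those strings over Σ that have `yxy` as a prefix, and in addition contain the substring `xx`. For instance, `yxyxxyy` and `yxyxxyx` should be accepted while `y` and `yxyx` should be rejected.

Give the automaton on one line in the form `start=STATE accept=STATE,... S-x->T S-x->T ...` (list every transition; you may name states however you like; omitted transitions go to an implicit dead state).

Build one automaton per condition and run them in lockstep. One (5 states) tracks whether the input so far still matches the prefix `yxy`; the other (3 states) tracks whether and how much of `xx` has been seen. Each combined state is a pair, one component from each; accept when both components accept. Equivalent product states are then merged.
With 7 states:
        x   y  
>  S0   S1  S2 
   S1   S1  S1 
   S2   S3  S1 
   S3   S1  S4 
   S4   S5  S4 
   S5   S6  S4 
 * S6   S6  S6 
(> = start, * = accepting)

start=S0 accept=S6 S0-x->S1 S0-y->S2 S1-x->S1 S1-y->S1 S2-x->S3 S2-y->S1 S3-x->S1 S3-y->S4 S4-x->S5 S4-y->S4 S5-x->S6 S5-y->S4 S6-x->S6 S6-y->S6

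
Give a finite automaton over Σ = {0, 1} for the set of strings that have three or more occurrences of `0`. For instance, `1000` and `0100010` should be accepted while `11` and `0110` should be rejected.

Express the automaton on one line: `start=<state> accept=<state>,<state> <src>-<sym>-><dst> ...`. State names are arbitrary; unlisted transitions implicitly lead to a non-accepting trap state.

Count `0`s, saturating at 4: states q0 through q3 mean 0 through 3 `0`s seen; q4 means more than 3. Each `0` increments (capped at q4); other symbols loop. Accept from {q3, q4}.
A 5-state machine:
        0   1  
>  q0   q1  q0 
   q1   q2  q1 
   q2   q3  q2 
 * q3   q4  q3 
 * q4   q4  q4 
(> = start, * = accepting)

start=q0 accept=q3,q4 q0-0->q1 q0-1->q0 q1-0->q2 q1-1->q1 q2-0->q3 q2-1->q2 q3-0->q4 q3-1->q3 q4-0->q4 q4-1->q4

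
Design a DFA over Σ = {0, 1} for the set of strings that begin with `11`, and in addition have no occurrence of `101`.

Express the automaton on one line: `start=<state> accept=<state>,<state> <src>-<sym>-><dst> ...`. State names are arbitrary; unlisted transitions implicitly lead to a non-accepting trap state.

Build one automaton per condition and run them in lockstep. The first has 4 states tracking whether the input so far still matches the prefix `11`; the second has 4 states tracking partial matches of the forbidden pattern `101`. A product state is a pair (one from each), accepting exactly when both do. Equivalent product states are then merged.
        0   1  
>  q0   q1  q2 
   q1   q1  q1 
   q2   q1  q3 
 * q3   q4  q3 
 * q4   q5  q1 
 * q5   q5  q3 
(> = start, * = accepting)

start=q0 accept=q3,q4,q5 q0-0->q1 q0-1->q2 q1-0->q1 q1-1->q1 q2-0->q1 q2-1->q3 q3-0->q4 q3-1->q3 q4-0->q5 q4-1->q1 q5-0->q5 q5-1->q3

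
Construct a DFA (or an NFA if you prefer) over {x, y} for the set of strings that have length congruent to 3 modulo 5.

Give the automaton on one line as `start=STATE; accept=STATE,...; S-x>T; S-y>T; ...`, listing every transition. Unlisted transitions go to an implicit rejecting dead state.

Count input length modulo 5: every symbol advances one step around the cycle q0 → q1 → q2 → q3 → q4 → q0. Accept at q3.
5 states suffice.
        x   y  
>  q0   q1  q1 
   q1   q2  q2 
   q2   q3  q3 
 * q3   q4  q4 
   q4   q0  q0 
(> = start, * = accepting)

start=q0; accept=q3; q0-x>q1; q0-y>q1; q1-x>q2; q1-y>q2; q2-x>q3; q2-y>q3; q3-x>q4; q3-y>q4; q4-x>q0; q4-y>q0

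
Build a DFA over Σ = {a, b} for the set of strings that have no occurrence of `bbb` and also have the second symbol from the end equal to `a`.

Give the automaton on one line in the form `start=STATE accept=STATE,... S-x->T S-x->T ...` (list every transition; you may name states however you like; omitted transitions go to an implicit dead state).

Build one automaton per condition and run them in lockstep. The first has 4 states tracking partial matches of the forbidden pattern `bbb`; the second has 7 states tracking the last 2 symbols read. A product state is a pair (one from each), accepting exactly when both do. After merging equivalent states the machine shrinks.
With 7 states:
        a   b  
>  s0   s1  s2 
   s1   s3  s4 
   s2   s1  s5 
 * s3   s3  s4 
 * s4   s1  s5 
   s5   s1  s6 
   s6   s6  s6 
(> = start, * = accepting)

start=s0 accept=s3,s4 s0-a->s1 s0-b->s2 s1-a->s3 s1-b->s4 s2-a->s1 s2-b->s5 s3-a->s3 s3-b->s4 s4-a->s1 s4-b->s5 s5-a->s1 s5-b->s6 s6-a->s6 s6-b->s6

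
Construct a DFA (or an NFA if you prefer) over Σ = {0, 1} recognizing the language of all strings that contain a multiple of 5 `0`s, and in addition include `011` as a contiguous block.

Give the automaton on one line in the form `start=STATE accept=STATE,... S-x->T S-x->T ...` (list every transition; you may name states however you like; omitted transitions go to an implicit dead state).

Run two small machines in parallel and take their product. One (5 states) tracks the count of `0`s modulo 5; the other (4 states) tracks whether and how much of `011` has been seen. Each combined state is a pair, one component from each; accept when both components accept.
          0    1  
>  q0     q1   q0 
   q1     q2   q3 
   q2     q4   q5 
   q3     q2   q6 
   q4     q7   q8 
   q5     q4   q9 
   q6     q9   q6 
   q7    q10  q11 
   q8     q7  q12 
   q9    q12   q9 
   q10    q1  q13 
   q11   q10  q14 
   q12   q14  q12 
   q13    q1  q15 
   q14   q15  q14 
 * q15    q6  q15 
(> = start, * = accepting)

start=q0 accept=q15 q0-0->q1 q0-1->q0 q1-0->q2 q1-1->q3 q2-0->q4 q2-1->q5 q3-0->q2 q3-1->q6 q4-0->q7 q4-1->q8 q5-0->q4 q5-1->q9 q6-0->q9 q6-1->q6 q7-0->q10 q7-1->q11 q8-0->q7 q8-1->q12 q9-0->q12 q9-1->q9 q10-0->q1 q10-1->q13 q11-0->q10 q11-1->q14 q12-0->q14 q12-1->q12 q13-0->q1 q13-1->q15 q14-0->q15 q14-1->q14 q15-0->q6 q15-1->q15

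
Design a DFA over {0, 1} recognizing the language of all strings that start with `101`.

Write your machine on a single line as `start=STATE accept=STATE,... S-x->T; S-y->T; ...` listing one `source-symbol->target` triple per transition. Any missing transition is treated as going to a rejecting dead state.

start=A; accept=D; A-0->E; A-1->B; B-0->C; B-1->E; C-0->E; C-1->D; D-0->D; D-1->D; E-0->E; E-1->E

Check the first 3 symbols one by one: A through C record how many have matched `101` so far; any wrong symbol goes to the dead state E. After all 3 match we enter the accepting sink D.
A 5-state machine:
       0  1 
>  A   E  B 
   B   C  E 
   C   E  D 
 * D   D  D 
   E   E  E 
(> = start, * = accepting)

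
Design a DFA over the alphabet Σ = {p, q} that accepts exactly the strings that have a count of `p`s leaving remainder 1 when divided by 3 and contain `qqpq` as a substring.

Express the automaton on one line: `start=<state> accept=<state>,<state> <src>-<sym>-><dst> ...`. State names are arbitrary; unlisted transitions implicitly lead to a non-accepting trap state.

Handle the two conditions separately and then intersect. One (3 states) tracks the count of `p`s modulo 3; the other (5 states) tracks whether and how much of `qqpq` has been seen. Each combined state is a pair, one component from each; accept when both components accept.
A 15-state machine:
          p    q  
>  s0     s1   s2 
   s1     s3   s4 
   s2     s1   s5 
   s3     s0   s6 
   s4     s3   s7 
   s5     s8   s5 
   s6     s0   s9 
   s7    s10   s7 
   s8     s3  s11 
   s9    s12   s9 
   s10    s0  s13 
 * s11   s13  s11 
   s12    s1  s14 
   s13   s14  s13 
   s14   s11  s14 
(> = start, * = accepting)

start=s0 accept=s11 s0-p->s1 s0-q->s2 s1-p->s3 s1-q->s4 s2-p->s1 s2-q->s5 s3-p->s0 s3-q->s6 s4-p->s3 s4-q->s7 s5-p->s8 s5-q->s5 s6-p->s0 s6-q->s9 s7-p->s10 s7-q->s7 s8-p->s3 s8-q->s11 s9-p->s12 s9-q->s9 s10-p->s0 s10-q->s13 s11-p->s13 s11-q->s11 s12-p->s1 s12-q->s14 s13-p->s14 s13-q->s13 s14-p->s11 s14-q->s14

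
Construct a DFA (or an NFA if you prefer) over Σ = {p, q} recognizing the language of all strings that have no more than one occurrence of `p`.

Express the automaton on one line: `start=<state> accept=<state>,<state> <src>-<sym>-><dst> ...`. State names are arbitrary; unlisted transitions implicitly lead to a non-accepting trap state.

Only the number of `p`s matters, and only up to 2. Make a chain S0 → S1 → S2 advanced by each `p` (with S2 absorbing); every other symbol self-loops. The accepting set is {S0, S1}.
With 3 states:
        p   q  
>* S0   S1  S0 
 * S1   S2  S1 
   S2   S2  S2 
(> = start, * = accepting)

start=S0 accept=S0,S1 S0-p->S1 S0-q->S0 S1-p->S2 S1-q->S1 S2-p->S2 S2-q->S2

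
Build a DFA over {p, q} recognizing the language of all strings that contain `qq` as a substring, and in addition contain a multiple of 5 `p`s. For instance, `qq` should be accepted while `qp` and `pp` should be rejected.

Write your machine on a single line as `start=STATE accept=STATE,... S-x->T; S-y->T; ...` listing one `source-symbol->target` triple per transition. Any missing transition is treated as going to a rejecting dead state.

start=s0; accept=s5; s0-p->s1; s0-q->s2; s1-p->s3; s1-q->s4; s2-p->s1; s2-q->s5; s3-p->s6; s3-q->s7; s4-p->s3; s4-q->s8; s5-p->s8; s5-q->s5; s6-p->s9; s6-q->s10; s7-p->s6; s7-q->s11; s8-p->s11; s8-q->s8; s9-p->s0; s9-q->s12; s10-p->s9; s10-q->s13; s11-p->s13; s11-q->s11; s12-p->s0; s12-q->s14; s13-p->s14; s13-q->s13; s14-p->s5; s14-q->s14

Run two small machines in parallel and take their product. The first has 3 states tracking whether and how much of `qq` has been seen; the second has 5 states tracking the count of `p`s modulo 5. A product state is a pair (one from each), accepting exactly when both do.
15 states suffice.
          p    q  
>  s0     s1   s2 
   s1     s3   s4 
   s2     s1   s5 
   s3     s6   s7 
   s4     s3   s8 
 * s5     s8   s5 
   s6     s9  s10 
   s7     s6  s11 
   s8    s11   s8 
   s9     s0  s12 
   s10    s9  s13 
   s11   s13  s11 
   s12    s0  s14 
   s13   s14  s13 
   s14    s5  s14 
(> = start, * = accepting)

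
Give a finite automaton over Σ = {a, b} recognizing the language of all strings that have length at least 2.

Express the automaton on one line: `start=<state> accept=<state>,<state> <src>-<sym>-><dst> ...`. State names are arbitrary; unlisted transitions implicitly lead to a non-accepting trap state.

We only need to distinguish lengths 0, 1, …, 2, and '>2'. Chain q0 → q1 → q2 → q3 on every symbol, with q3 looping. Accepting states: {q2, q3}.
        a   b  
>  q0   q1  q1 
   q1   q2  q2 
 * q2   q3  q3 
 * q3   q3  q3 
(> = start, * = accepting)

start=q0 accept=q2,q3 q0-a->q1 q0-b->q1 q1-a->q2 q1-b->q2 q2-a->q3 q2-b->q3 q3-a->q3 q3-b->q3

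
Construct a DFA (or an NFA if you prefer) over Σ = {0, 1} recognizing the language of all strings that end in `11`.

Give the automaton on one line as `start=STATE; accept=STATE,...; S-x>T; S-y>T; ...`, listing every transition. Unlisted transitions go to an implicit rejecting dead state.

Remember how much of `11` the current input suffix matches. State S0 means no match yet; S1 means the last symbol is `1`; S2 means the last 2 symbols are `11`. Only S2 accepts. On a mismatch, fall back to the longest proper suffix that is still a prefix of `11`.
A 3-state machine:
        0   1  
>  S0   S0  S1 
   S1   S0  S2 
 * S2   S0  S2 
(> = start, * = accepting)

start=S0; accept=S2; S0-0>S0; S0-1>S1; S1-0>S0; S1-1>S2; S2-0>S0; S2-1>S2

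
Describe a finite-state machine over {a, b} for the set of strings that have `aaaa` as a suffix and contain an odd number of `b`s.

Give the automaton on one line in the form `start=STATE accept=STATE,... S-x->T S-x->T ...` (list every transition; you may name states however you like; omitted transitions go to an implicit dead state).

Run two small machines in parallel and take their product. The first has 5 states tracking how much of the suffix `aaaa` has currently been matched; the second has 2 states tracking the count of `b`s modulo 2. A product state is a pair (one from each), accepting exactly when both do. Minimizing collapses redundant product states.
        a   b  
>  q0   q0  q1 
   q1   q2  q0 
   q2   q3  q0 
   q3   q4  q0 
   q4   q5  q0 
 * q5   q5  q0 
(> = start, * = accepting)

start=q0 accept=q5 q0-a->q0 q0-b->q1 q1-a->q2 q1-b->q0 q2-a->q3 q2-b->q0 q3-a->q4 q3-b->q0 q4-a->q5 q4-b->q0 q5-a->q5 q5-b->q0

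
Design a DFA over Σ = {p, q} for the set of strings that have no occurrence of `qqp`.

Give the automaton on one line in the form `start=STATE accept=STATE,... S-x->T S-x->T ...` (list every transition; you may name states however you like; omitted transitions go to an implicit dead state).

start=A accept=A,B,C A-p->A A-q->B B-p->A B-q->C C-p->D C-q->C D-p->D D-q->D

This is the complement of 'contains `qqp`'. Use the same substring-matching states — A through D holding how much of `qqp` has just been matched — but flip the accepting set: everything except the trap D accepts.
With 4 states:
       p  q 
>* A   A  B 
 * B   A  C 
 * C   D  C 
   D   D  D 
(> = start, * = accepting)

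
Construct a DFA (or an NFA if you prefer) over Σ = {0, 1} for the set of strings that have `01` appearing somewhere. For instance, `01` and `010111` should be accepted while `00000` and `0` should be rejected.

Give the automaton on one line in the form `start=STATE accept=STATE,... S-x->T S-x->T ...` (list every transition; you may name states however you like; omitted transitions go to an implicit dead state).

States A..B record the length of the longest prefix of `01` that matches the current input suffix. Reaching C means `01` has been seen, and we stay there forever. Accept from C.
       0  1 
>  A   B  A 
   B   B  C 
 * C   C  C 
(> = start, * = accepting)

start=A accept=C A-0->B A-1->A B-0->B B-1->C C-0->C C-1->C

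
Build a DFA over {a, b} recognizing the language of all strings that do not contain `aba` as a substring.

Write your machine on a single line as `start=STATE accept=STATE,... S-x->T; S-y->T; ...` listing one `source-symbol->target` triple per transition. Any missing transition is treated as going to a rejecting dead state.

start=S0; accept=S0,S1,S2; S0-a->S1; S0-b->S0; S1-a->S1; S1-b->S2; S2-a->S3; S2-b->S0; S3-a->S3; S3-b->S3

This is the complement of 'contains `aba`'. Use the same substring-matching states — S0 through S3 holding how much of `aba` has just been matched — but flip the accepting set: everything except the trap S3 accepts.
4 states suffice.
        a   b  
>* S0   S1  S0 
 * S1   S1  S2 
 * S2   S3  S0 
   S3   S3  S3 
(> = start, * = accepting)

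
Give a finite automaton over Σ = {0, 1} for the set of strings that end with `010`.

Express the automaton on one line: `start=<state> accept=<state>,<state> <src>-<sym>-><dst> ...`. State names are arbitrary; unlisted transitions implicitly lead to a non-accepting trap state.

Remember how much of `010` the current input suffix matches. State s0 means no match yet; s1 means the last symbol is `0`; s2 means the last 2 symbols are `01`; s3 means the last 3 symbols are `010`. Only s3 accepts. On a mismatch, fall back to the longest proper suffix that is still a prefix of `010`.
        0   1  
>  s0   s1  s0 
   s1   s1  s2 
   s2   s3  s0 
 * s3   s1  s2 
(> = start, * = accepting)

start=s0 accept=s3 s0-0->s1 s0-1->s0 s1-0->s1 s1-1->s2 s2-0->s3 s2-1->s0 s3-0->s1 s3-1->s2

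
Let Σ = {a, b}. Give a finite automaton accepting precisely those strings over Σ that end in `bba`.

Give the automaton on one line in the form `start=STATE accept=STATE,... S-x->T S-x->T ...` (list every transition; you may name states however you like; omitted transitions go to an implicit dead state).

start=S0 accept=S3 S0-a->S0 S0-b->S1 S1-a->S0 S1-b->S2 S2-a->S3 S2-b->S2 S3-a->S0 S3-b->S1

Let each state record the length of the longest suffix of the input read so far that is also a prefix of `bba`. S1 means the last symbol is `b`; S2 means the last 2 symbols are `bb`; S3 means the last 3 symbols are `bba`. Accept only at S3, where the string currently ends in `bba`.
With 4 states:
        a   b  
>  S0   S0  S1 
   S1   S0  S2 
   S2   S3  S2 
 * S3   S0  S1 
(> = start, * = accepting)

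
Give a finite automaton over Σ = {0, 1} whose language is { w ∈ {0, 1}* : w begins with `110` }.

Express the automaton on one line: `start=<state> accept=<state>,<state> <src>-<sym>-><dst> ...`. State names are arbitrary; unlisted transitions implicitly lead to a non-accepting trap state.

start=q0 accept=q3 q0-0->q4 q0-1->q1 q1-0->q4 q1-1->q2 q2-0->q3 q2-1->q4 q3-0->q3 q3-1->q3 q4-0->q4 q4-1->q4

Check the first 3 symbols one by one: q0 through q2 record how many have matched `110` so far; any wrong symbol goes to the dead state q4. After all 3 match we enter the accepting sink q3.
With 5 states:
        0   1  
>  q0   q4  q1 
   q1   q4  q2 
   q2   q3  q4 
 * q3   q3  q3 
   q4   q4  q4 
(> = start, * = accepting)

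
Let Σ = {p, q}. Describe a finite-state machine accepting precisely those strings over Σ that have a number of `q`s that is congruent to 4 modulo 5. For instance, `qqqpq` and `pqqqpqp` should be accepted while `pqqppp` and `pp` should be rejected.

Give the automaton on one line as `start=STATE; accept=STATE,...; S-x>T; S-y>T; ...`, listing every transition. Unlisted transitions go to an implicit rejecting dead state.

The only thing that matters is how many `q`s have appeared, reduced mod 5. Use one state per residue: A for 0, …, E for 4. Reading `q` moves to the next residue; anything else stays put. E is accepting.
With 5 states:
       p  q 
>  A   A  B 
   B   B  C 
   C   C  D 
   D   D  E 
 * E   E  A 
(> = start, * = accepting)

start=A; accept=E; A-p>A; A-q>B; B-p>B; B-q>C; C-p>C; C-q>D; D-p>D; D-q>E; E-p>E; E-q>A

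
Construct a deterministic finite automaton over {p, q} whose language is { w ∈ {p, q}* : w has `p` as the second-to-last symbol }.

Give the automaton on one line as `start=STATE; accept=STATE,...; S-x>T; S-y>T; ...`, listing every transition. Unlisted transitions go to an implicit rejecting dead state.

A DFA must remember the last 2 symbols (since which symbol is second-to-last isn't known until the input ends). Use one state per possible window of the last ≤2 symbols; accept from those whose window starts with `p`.
A 7-state machine:
       p  q 
>  A   B  C 
   B   D  E 
   C   F  G 
 * D   D  E 
 * E   F  G 
   F   D  E 
   G   F  G 
(> = start, * = accepting)

start=A; accept=D,E; A-p>B; A-q>C; B-p>D; B-q>E; C-p>F; C-q>G; D-p>D; D-q>E; E-p>F; E-q>G; F-p>D; F-q>E; G-p>F; G-q>G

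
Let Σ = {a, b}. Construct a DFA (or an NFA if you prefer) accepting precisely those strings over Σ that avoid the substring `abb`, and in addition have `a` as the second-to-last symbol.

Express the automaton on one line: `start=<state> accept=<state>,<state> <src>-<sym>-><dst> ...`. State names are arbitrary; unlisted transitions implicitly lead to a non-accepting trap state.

start=q0 accept=q2,q3 q0-a->q1 q0-b->q0 q1-a->q2 q1-b->q3 q2-a->q2 q2-b->q3 q3-a->q1 q3-b->q4 q4-a->q4 q4-b->q4

Build one automaton per condition and run them in lockstep. The first has 4 states tracking partial matches of the forbidden pattern `abb`; the second has 7 states tracking the last 2 symbols read. A product state is a pair (one from each), accepting exactly when both do. Minimizing collapses redundant product states.
With 5 states:
        a   b  
>  q0   q1  q0 
   q1   q2  q3 
 * q2   q2  q3 
 * q3   q1  q4 
   q4   q4  q4 
(> = start, * = accepting)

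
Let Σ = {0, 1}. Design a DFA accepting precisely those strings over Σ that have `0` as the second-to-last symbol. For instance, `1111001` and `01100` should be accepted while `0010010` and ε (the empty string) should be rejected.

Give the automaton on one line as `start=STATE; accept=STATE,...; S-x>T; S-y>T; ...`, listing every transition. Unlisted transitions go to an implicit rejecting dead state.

A DFA must remember the last 2 symbols (since which symbol is second-to-last isn't known until the input ends). Use one state per possible window of the last ≤2 symbols; accept from those whose window starts with `0`.
7 states suffice.
        0   1  
>  s0   s1  s2 
   s1   s3  s4 
   s2   s5  s6 
 * s3   s3  s4 
 * s4   s5  s6 
   s5   s3  s4 
   s6   s5  s6 
(> = start, * = accepting)

start=s0; accept=s3,s4; s0-0>s1; s0-1>s2; s1-0>s3; s1-1>s4; s2-0>s5; s2-1>s6; s3-0>s3; s3-1>s4; s4-0>s5; s4-1>s6; s5-0>s3; s5-1>s4; s6-0>s5; s6-1>s6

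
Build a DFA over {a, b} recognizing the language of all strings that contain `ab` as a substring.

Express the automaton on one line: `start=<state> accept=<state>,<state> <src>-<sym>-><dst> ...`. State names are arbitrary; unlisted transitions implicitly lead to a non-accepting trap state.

start=s0 accept=s2 s0-a->s1 s0-b->s0 s1-a->s1 s1-b->s2 s2-a->s2 s2-b->s2

Track how much of `ab` has been matched so far: state s0 is no progress, s2 is the absorbing accept state reached once `ab` has occurred. Intermediate states record partial matches; on a mismatch, fall back to the longest reusable overlap.
With 3 states:
        a   b  
>  s0   s1  s0 
   s1   s1  s2 
 * s2   s2  s2 
(> = start, * = accepting)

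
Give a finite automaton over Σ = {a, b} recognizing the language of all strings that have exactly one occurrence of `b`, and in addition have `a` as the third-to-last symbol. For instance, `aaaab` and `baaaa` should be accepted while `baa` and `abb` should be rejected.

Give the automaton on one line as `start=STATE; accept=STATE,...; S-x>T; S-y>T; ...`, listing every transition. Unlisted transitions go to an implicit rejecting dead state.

start=s0; accept=s8,s9,s15; s0-a>s1; s0-b>s2; s1-a>s3; s1-b>s4; s2-a>s5; s2-b>s6; s3-a>s7; s3-b>s8; s4-a>s9; s4-b>s10; s5-a>s11; s5-b>s12; s6-a>s13; s6-b>s14; s7-a>s7; s7-b>s8; s8-a>s9; s8-b>s10; s9-a>s11; s9-b>s12; s10-a>s13; s10-b>s14; s11-a>s15; s11-b>s16; s12-a>s17; s12-b>s10; s13-a>s18; s13-b>s12; s14-a>s13; s14-b>s14; s15-a>s15; s15-b>s16; s16-a>s17; s16-b>s10; s17-a>s18; s17-b>s12; s18-a>s19; s18-b>s16; s19-a>s19; s19-b>s16

Handle the two conditions separately and then intersect. One (3 states) tracks the count of `b`s, saturating at 2; the other (15 states) tracks the last 3 symbols read. Each combined state is a pair, one component from each; accept when both components accept.
With 20 states:
          a    b  
>  s0     s1   s2 
   s1     s3   s4 
   s2     s5   s6 
   s3     s7   s8 
   s4     s9  s10 
   s5    s11  s12 
   s6    s13  s14 
   s7     s7   s8 
 * s8     s9  s10 
 * s9    s11  s12 
   s10   s13  s14 
   s11   s15  s16 
   s12   s17  s10 
   s13   s18  s12 
   s14   s13  s14 
 * s15   s15  s16 
   s16   s17  s10 
   s17   s18  s12 
   s18   s19  s16 
   s19   s19  s16 
(> = start, * = accepting)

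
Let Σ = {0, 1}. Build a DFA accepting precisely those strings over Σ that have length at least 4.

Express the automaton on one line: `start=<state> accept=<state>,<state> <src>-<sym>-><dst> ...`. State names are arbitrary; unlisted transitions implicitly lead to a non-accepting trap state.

We only need to distinguish lengths 0, 1, …, 4, and '>4'. Chain A → B → C → D → E → F on every symbol, with F looping. Accepting states: {E, F}.
       0  1 
>  A   B  B 
   B   C  C 
   C   D  D 
   D   E  E 
 * E   F  F 
 * F   F  F 
(> = start, * = accepting)

start=A accept=E,F A-0->B A-1->B B-0->C B-1->C C-0->D C-1->D D-0->E D-1->E E-0->F E-1->F F-0->F F-1->F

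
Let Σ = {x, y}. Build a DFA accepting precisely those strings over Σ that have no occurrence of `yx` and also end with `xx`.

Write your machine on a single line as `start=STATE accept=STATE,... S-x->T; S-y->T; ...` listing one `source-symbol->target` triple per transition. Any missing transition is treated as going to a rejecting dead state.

start=A; accept=D; A-x->B; A-y->C; B-x->D; B-y->C; C-x->C; C-y->C; D-x->D; D-y->C

Build one automaton per condition and run them in lockstep. The first has 3 states tracking partial matches of the forbidden pattern `yx`; the second has 3 states tracking how much of the suffix `xx` has currently been matched. A product state is a pair (one from each), accepting exactly when both do. Minimizing collapses redundant product states.
4 states suffice.
       x  y 
>  A   B  C 
   B   D  C 
   C   C  C 
 * D   D  C 
(> = start, * = accepting)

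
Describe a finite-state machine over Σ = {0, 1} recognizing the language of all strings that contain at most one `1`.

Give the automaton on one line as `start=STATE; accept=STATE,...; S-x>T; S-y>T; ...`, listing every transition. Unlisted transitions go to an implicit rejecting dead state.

start=q0; accept=q0,q1; q0-0>q0; q0-1>q1; q1-0>q1; q1-1>q2; q2-0>q2; q2-1>q2

Count `1`s, saturating at 2: state q0 means no `1` yet, q1 means one `1` seen, q2 means more than one. Each `1` increments (capped at q2); other symbols loop. Accept from {q0, q1}.
        0   1  
>* q0   q0  q1 
 * q1   q1  q2 
   q2   q2  q2 
(> = start, * = accepting)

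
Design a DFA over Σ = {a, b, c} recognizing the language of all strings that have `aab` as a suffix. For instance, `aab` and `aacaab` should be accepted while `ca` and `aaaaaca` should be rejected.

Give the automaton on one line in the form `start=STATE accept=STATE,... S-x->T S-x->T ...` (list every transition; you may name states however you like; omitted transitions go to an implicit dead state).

start=s0 accept=s3 s0-a->s1 s0-b->s0 s0-c->s0 s1-a->s2 s1-b->s0 s1-c->s0 s2-a->s2 s2-b->s3 s2-c->s0 s3-a->s1 s3-b->s0 s3-c->s0

Remember how much of `aab` the current input suffix matches. State s0 means no match yet; s1 means the last symbol is `a`; s2 means the last 2 symbols are `aa`; s3 means the last 3 symbols are `aab`. Only s3 accepts. On a mismatch, fall back to the longest proper suffix that is still a prefix of `aab`.
A 4-state machine:
        a   b   c  
>  s0   s1  s0  s0 
   s1   s2  s0  s0 
   s2   s2  s3  s0 
 * s3   s1  s0  s0 
(> = start, * = accepting)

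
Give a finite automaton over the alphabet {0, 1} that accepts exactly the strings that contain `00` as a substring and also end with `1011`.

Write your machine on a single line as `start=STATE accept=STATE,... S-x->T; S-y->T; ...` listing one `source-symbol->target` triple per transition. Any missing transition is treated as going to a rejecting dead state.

Handle the two conditions separately and then intersect. One (3 states) tracks whether and how much of `00` has been seen; the other (5 states) tracks how much of the suffix `1011` has currently been matched. Each combined state is a pair, one component from each; accept when both components accept. After merging equivalent states the machine shrinks.
7 states suffice.
        0   1  
>  q0   q1  q0 
   q1   q2  q0 
   q2   q2  q3 
   q3   q4  q3 
   q4   q2  q5 
   q5   q4  q6 
 * q6   q4  q3 
(> = start, * = accepting)

start=q0; accept=q6; q0-0->q1; q0-1->q0; q1-0->q2; q1-1->q0; q2-0->q2; q2-1->q3; q3-0->q4; q3-1->q3; q4-0->q2; q4-1->q5; q5-0->q4; q5-1->q6; q6-0->q4; q6-1->q3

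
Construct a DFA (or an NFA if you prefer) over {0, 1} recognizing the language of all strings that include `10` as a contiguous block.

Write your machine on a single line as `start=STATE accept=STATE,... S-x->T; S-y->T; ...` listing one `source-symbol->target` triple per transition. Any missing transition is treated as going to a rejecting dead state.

States q0..q1 record the length of the longest prefix of `10` that matches the current input suffix. Reaching q2 means `10` has been seen, and we stay there forever. Accept from q2.
With 3 states:
        0   1  
>  q0   q0  q1 
   q1   q2  q1 
 * q2   q2  q2 
(> = start, * = accepting)

start=q0; accept=q2; q0-0->q0; q0-1->q1; q1-0->q2; q1-1->q1; q2-0->q2; q2-1->q2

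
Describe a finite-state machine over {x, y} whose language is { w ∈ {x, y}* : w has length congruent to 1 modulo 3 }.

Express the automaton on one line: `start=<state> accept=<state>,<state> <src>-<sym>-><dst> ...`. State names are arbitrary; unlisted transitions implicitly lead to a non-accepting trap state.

Only the length mod 3 matters, so use a 3-cycle: from any state, every input symbol moves to the next state, wrapping C back to A. Mark B accepting.
3 states suffice.
       x  y 
>  A   B  B 
 * B   C  C 
   C   A  A 
(> = start, * = accepting)

start=A accept=B A-x->B A-y->B B-x->C B-y->C C-x->A C-y->A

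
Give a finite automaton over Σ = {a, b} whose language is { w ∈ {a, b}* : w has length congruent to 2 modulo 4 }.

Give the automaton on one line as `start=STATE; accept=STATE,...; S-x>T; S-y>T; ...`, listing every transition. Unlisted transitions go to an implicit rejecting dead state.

Only the length mod 4 matters, so use a 4-cycle: from any state, every input symbol moves to the next state, wrapping q3 back to q0. Mark q2 accepting.
4 states suffice.
        a   b  
>  q0   q1  q1 
   q1   q2  q2 
 * q2   q3  q3 
   q3   q0  q0 
(> = start, * = accepting)

start=q0; accept=q2; q0-a>q1; q0-b>q1; q1-a>q2; q1-b>q2; q2-a>q3; q2-b>q3; q3-a>q0; q3-b>q0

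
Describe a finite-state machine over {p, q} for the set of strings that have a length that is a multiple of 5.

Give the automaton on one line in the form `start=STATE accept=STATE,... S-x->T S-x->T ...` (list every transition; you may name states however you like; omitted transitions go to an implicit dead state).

Count input length modulo 5: every symbol advances one step around the cycle s0 → s1 → s2 → s3 → s4 → s0. Accept at s0.
5 states suffice.
        p   q  
>* s0   s1  s1 
   s1   s2  s2 
   s2   s3  s3 
   s3   s4  s4 
   s4   s0  s0 
(> = start, * = accepting)

start=s0 accept=s0 s0-p->s1 s0-q->s1 s1-p->s2 s1-q->s2 s2-p->s3 s2-q->s3 s3-p->s4 s3-q->s4 s4-p->s0 s4-q->s0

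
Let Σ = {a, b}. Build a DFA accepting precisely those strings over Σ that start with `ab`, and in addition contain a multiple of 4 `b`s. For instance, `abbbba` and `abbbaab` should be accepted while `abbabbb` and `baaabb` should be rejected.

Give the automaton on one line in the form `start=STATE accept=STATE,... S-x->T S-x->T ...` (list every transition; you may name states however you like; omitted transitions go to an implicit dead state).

start=q0 accept=q9 q0-a->q1 q0-b->q2 q1-a->q3 q1-b->q4 q2-a->q2 q2-b->q5 q3-a->q3 q3-b->q2 q4-a->q4 q4-b->q6 q5-a->q5 q5-b->q7 q6-a->q6 q6-b->q8 q7-a->q7 q7-b->q3 q8-a->q8 q8-b->q9 q9-a->q9 q9-b->q4

Run two small machines in parallel and take their product. The first has 4 states tracking whether the input so far still matches the prefix `ab`; the second has 4 states tracking the count of `b`s modulo 4. A product state is a pair (one from each), accepting exactly when both do.
        a   b  
>  q0   q1  q2 
   q1   q3  q4 
   q2   q2  q5 
   q3   q3  q2 
   q4   q4  q6 
   q5   q5  q7 
   q6   q6  q8 
   q7   q7  q3 
   q8   q8  q9 
 * q9   q9  q4 
(> = start, * = accepting)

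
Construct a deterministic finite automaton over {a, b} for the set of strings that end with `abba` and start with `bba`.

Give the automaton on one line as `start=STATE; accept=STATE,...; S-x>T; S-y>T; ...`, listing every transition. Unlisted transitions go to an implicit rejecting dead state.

Handle the two conditions separately and then intersect. One (5 states) tracks how much of the suffix `abba` has currently been matched; the other (5 states) tracks whether the input so far still matches the prefix `bba`. Each combined state is a pair, one component from each; accept when both components accept.
          a    b  
>  s0     s1   s2 
   s1     s1   s3 
   s2     s1   s4 
   s3     s1   s5 
   s4     s6   s7 
   s5     s8   s7 
   s6     s6   s9 
   s7     s1   s7 
   s8     s1   s3 
   s9     s6  s10 
   s10   s11  s12 
 * s11    s6   s9 
   s12    s6  s12 
(> = start, * = accepting)

start=s0; accept=s11; s0-a>s1; s0-b>s2; s1-a>s1; s1-b>s3; s2-a>s1; s2-b>s4; s3-a>s1; s3-b>s5; s4-a>s6; s4-b>s7; s5-a>s8; s5-b>s7; s6-a>s6; s6-b>s9; s7-a>s1; s7-b>s7; s8-a>s1; s8-b>s3; s9-a>s6; s9-b>s10; s10-a>s11; s10-b>s12; s11-a>s6; s11-b>s9; s12-a>s6; s12-b>s12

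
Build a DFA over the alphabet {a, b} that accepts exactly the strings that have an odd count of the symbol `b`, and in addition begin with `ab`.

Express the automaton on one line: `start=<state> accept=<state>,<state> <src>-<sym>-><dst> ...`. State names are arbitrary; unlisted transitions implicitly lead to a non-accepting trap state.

Handle the two conditions separately and then intersect. The first has 2 states tracking the count of `b`s modulo 2; the second has 4 states tracking whether the input so far still matches the prefix `ab`. A product state is a pair (one from each), accepting exactly when both do. Equivalent product states are then merged.
        a   b  
>  q0   q1  q2 
   q1   q2  q3 
   q2   q2  q2 
 * q3   q3  q4 
   q4   q4  q3 
(> = start, * = accepting)

start=q0 accept=q3 q0-a->q1 q0-b->q2 q1-a->q2 q1-b->q3 q2-a->q2 q2-b->q2 q3-a->q3 q3-b->q4 q4-a->q4 q4-b->q3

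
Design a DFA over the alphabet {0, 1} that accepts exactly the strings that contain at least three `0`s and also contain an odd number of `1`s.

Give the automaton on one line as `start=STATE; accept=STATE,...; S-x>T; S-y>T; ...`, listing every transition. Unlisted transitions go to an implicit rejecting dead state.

Build one automaton per condition and run them in lockstep. One (5 states) tracks the count of `0`s, saturating at 4; the other (2 states) tracks the count of `1`s modulo 2. Each combined state is a pair, one component from each; accept when both components accept.
With 10 states:
        0   1  
>  q0   q1  q2 
   q1   q3  q4 
   q2   q4  q0 
   q3   q5  q6 
   q4   q6  q1 
   q5   q7  q8 
   q6   q8  q3 
   q7   q7  q9 
 * q8   q9  q5 
 * q9   q9  q7 
(> = start, * = accepting)

start=q0; accept=q8,q9; q0-0>q1; q0-1>q2; q1-0>q3; q1-1>q4; q2-0>q4; q2-1>q0; q3-0>q5; q3-1>q6; q4-0>q6; q4-1>q1; q5-0>q7; q5-1>q8; q6-0>q8; q6-1>q3; q7-0>q7; q7-1>q9; q8-0>q9; q8-1>q5; q9-0>q9; q9-1>q7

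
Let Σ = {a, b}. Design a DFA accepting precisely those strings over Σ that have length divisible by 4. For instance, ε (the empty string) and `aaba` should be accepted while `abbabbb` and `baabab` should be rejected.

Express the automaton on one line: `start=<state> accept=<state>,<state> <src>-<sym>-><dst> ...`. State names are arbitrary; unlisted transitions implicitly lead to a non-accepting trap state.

Count input length modulo 4: every symbol advances one step around the cycle s0 → s1 → s2 → s3 → s0. Accept at s0.
        a   b  
>* s0   s1  s1 
   s1   s2  s2 
   s2   s3  s3 
   s3   s0  s0 
(> = start, * = accepting)

start=s0 accept=s0 s0-a->s1 s0-b->s1 s1-a->s2 s1-b->s2 s2-a->s3 s2-b->s3 s3-a->s0 s3-b->s0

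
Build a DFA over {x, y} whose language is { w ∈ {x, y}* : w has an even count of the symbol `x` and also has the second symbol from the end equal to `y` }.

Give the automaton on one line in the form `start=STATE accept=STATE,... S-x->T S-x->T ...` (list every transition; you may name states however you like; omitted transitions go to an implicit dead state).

start=q0 accept=q4,q5 q0-x->q1 q0-y->q2 q1-x->q0 q1-y->q3 q2-x->q1 q2-y->q4 q3-x->q5 q3-y->q3 q4-x->q1 q4-y->q4 q5-x->q1 q5-y->q2

Run two small machines in parallel and take their product. The first has 2 states tracking the count of `x`s modulo 2; the second has 7 states tracking the last 2 symbols read. A product state is a pair (one from each), accepting exactly when both do. After merging equivalent states the machine shrinks.
With 6 states:
        x   y  
>  q0   q1  q2 
   q1   q0  q3 
   q2   q1  q4 
   q3   q5  q3 
 * q4   q1  q4 
 * q5   q1  q2 
(> = start, * = accepting)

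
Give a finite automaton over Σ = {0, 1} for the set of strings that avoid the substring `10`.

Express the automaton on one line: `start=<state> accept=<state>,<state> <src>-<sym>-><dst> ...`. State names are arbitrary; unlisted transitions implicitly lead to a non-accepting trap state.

start=S0 accept=S0,S1 S0-0->S0 S0-1->S1 S1-0->S2 S1-1->S1 S2-0->S2 S2-1->S2

Track partial matches of the forbidden pattern `10`. State S2 is a dead state reached once `10` has occurred; every other state accepts. S0 means no part of `10` is currently matched.
With 3 states:
        0   1  
>* S0   S0  S1 
 * S1   S2  S1 
   S2   S2  S2 
(> = start, * = accepting)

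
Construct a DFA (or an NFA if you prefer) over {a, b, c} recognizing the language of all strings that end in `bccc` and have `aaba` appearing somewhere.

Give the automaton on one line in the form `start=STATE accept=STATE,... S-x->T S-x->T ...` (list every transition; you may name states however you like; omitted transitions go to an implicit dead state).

start=s0 accept=s8 s0-a->s1 s0-b->s0 s0-c->s0 s1-a->s2 s1-b->s0 s1-c->s0 s2-a->s2 s2-b->s3 s2-c->s0 s3-a->s4 s3-b->s0 s3-c->s0 s4-a->s4 s4-b->s5 s4-c->s4 s5-a->s4 s5-b->s5 s5-c->s6 s6-a->s4 s6-b->s5 s6-c->s7 s7-a->s4 s7-b->s5 s7-c->s8 s8-a->s4 s8-b->s5 s8-c->s4

Build one automaton per condition and run them in lockstep. One (5 states) tracks how much of the suffix `bccc` has currently been matched; the other (5 states) tracks whether and how much of `aaba` has been seen. Each combined state is a pair, one component from each; accept when both components accept. Equivalent product states are then merged.
        a   b   c  
>  s0   s1  s0  s0 
   s1   s2  s0  s0 
   s2   s2  s3  s0 
   s3   s4  s0  s0 
   s4   s4  s5  s4 
   s5   s4  s5  s6 
   s6   s4  s5  s7 
   s7   s4  s5  s8 
 * s8   s4  s5  s4 
(> = start, * = accepting)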